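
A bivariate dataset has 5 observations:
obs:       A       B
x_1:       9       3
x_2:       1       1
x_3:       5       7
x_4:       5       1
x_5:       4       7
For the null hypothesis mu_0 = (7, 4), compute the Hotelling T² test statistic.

Step 1 — sample mean vector:
  mean(A) = (9 + 1 + 5 + 5 + 4) / 5 = 24/5 = 4.8
  mean(B) = (3 + 1 + 7 + 1 + 7) / 5 = 19/5 = 3.8
  x̄ = (4.8, 3.8),  deviation x̄ - mu_0 = (4.8, 3.8) - (7, 4) = (-2.2, -0.2).

Step 2 — sample covariance matrix, S[i,j] = (1/(n-1)) · Σ_k (x_{k,i} - mean_i) · (x_{k,j} - mean_j), divisor n-1 = 4:
  S[A,A] = ((4.2)·(4.2) + (-3.8)·(-3.8) + (0.2)·(0.2) + (0.2)·(0.2) + (-0.8)·(-0.8)) / 4 = 32.8/4 = 8.2
  S[A,B] = ((4.2)·(-0.8) + (-3.8)·(-2.8) + (0.2)·(3.2) + (0.2)·(-2.8) + (-0.8)·(3.2)) / 4 = 4.8/4 = 1.2
  S[B,B] = ((-0.8)·(-0.8) + (-2.8)·(-2.8) + (3.2)·(3.2) + (-2.8)·(-2.8) + (3.2)·(3.2)) / 4 = 36.8/4 = 9.2
  S = [[8.2, 1.2],
 [1.2, 9.2]].

Step 3 — invert S. det(S) = 8.2·9.2 - (1.2)² = 74.
  S^{-1} = (1/det) · [[d, -b], [-b, a]] = [[0.1243, -0.0162],
 [-0.0162, 0.1108]].

Step 4 — quadratic form (x̄ - mu_0)^T · S^{-1} · (x̄ - mu_0):
  S^{-1} · (x̄ - mu_0) = (-0.2703, 0.0135),
  (x̄ - mu_0)^T · [...] = (-2.2)·(-0.2703) + (-0.2)·(0.0135) = 0.5919.

Step 5 — scale by n: T² = 5 · 0.5919 = 2.9595.

T² ≈ 2.9595


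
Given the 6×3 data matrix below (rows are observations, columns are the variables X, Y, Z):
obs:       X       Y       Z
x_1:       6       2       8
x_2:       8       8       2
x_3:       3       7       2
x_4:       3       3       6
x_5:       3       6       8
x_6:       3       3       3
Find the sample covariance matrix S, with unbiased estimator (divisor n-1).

Step 1 — column means:
  mean(X) = (6 + 8 + 3 + 3 + 3 + 3) / 6 = 26/6 = 4.3333
  mean(Y) = (2 + 8 + 7 + 3 + 6 + 3) / 6 = 29/6 = 4.8333
  mean(Z) = (8 + 2 + 2 + 6 + 8 + 3) / 6 = 29/6 = 4.8333

Step 2 — sample covariance S[i,j] = (1/(n-1)) · Σ_k (x_{k,i} - mean_i) · (x_{k,j} - mean_j), with n-1 = 5.
  S[X,X] = ((1.6667)·(1.6667) + (3.6667)·(3.6667) + (-1.3333)·(-1.3333) + (-1.3333)·(-1.3333) + (-1.3333)·(-1.3333) + (-1.3333)·(-1.3333)) / 5 = 23.3333/5 = 4.6667
  S[X,Y] = ((1.6667)·(-2.8333) + (3.6667)·(3.1667) + (-1.3333)·(2.1667) + (-1.3333)·(-1.8333) + (-1.3333)·(1.1667) + (-1.3333)·(-1.8333)) / 5 = 7.3333/5 = 1.4667
  S[X,Z] = ((1.6667)·(3.1667) + (3.6667)·(-2.8333) + (-1.3333)·(-2.8333) + (-1.3333)·(1.1667) + (-1.3333)·(3.1667) + (-1.3333)·(-1.8333)) / 5 = -4.6667/5 = -0.9333
  S[Y,Y] = ((-2.8333)·(-2.8333) + (3.1667)·(3.1667) + (2.1667)·(2.1667) + (-1.8333)·(-1.8333) + (1.1667)·(1.1667) + (-1.8333)·(-1.8333)) / 5 = 30.8333/5 = 6.1667
  S[Y,Z] = ((-2.8333)·(3.1667) + (3.1667)·(-2.8333) + (2.1667)·(-2.8333) + (-1.8333)·(1.1667) + (1.1667)·(3.1667) + (-1.8333)·(-1.8333)) / 5 = -19.1667/5 = -3.8333
  S[Z,Z] = ((3.1667)·(3.1667) + (-2.8333)·(-2.8333) + (-2.8333)·(-2.8333) + (1.1667)·(1.1667) + (3.1667)·(3.1667) + (-1.8333)·(-1.8333)) / 5 = 40.8333/5 = 8.1667

S is symmetric (S[j,i] = S[i,j]). Assembling:

S = [[4.6667, 1.4667, -0.9333],
 [1.4667, 6.1667, -3.8333],
 [-0.9333, -3.8333, 8.1667]]


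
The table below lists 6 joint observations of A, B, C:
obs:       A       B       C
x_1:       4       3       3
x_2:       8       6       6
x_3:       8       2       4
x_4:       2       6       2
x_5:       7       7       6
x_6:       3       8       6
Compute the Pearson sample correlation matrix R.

Step 1 — column means:
  mean(A) = (4 + 8 + 8 + 2 + 7 + 3) / 6 = 32/6 = 5.3333
  mean(B) = (3 + 6 + 2 + 6 + 7 + 8) / 6 = 32/6 = 5.3333
  mean(C) = (3 + 6 + 4 + 2 + 6 + 6) / 6 = 27/6 = 4.5

Step 2 — sample variances and covariances s[i,j] = (1/(n-1)) · Σ_k (x_{k,i} - mean_i) · (x_{k,j} - mean_j), with n-1 = 5:
  s[A,A] = ((-1.3333)·(-1.3333) + (2.6667)·(2.6667) + (2.6667)·(2.6667) + (-3.3333)·(-3.3333) + (1.6667)·(1.6667) + (-2.3333)·(-2.3333)) / 5 = 35.3333/5 = 7.0667
  s[A,B] = ((-1.3333)·(-2.3333) + (2.6667)·(0.6667) + (2.6667)·(-3.3333) + (-3.3333)·(0.6667) + (1.6667)·(1.6667) + (-2.3333)·(2.6667)) / 5 = -9.6667/5 = -1.9333
  s[A,C] = ((-1.3333)·(-1.5) + (2.6667)·(1.5) + (2.6667)·(-0.5) + (-3.3333)·(-2.5) + (1.6667)·(1.5) + (-2.3333)·(1.5)) / 5 = 12/5 = 2.4
  s[B,B] = ((-2.3333)·(-2.3333) + (0.6667)·(0.6667) + (-3.3333)·(-3.3333) + (0.6667)·(0.6667) + (1.6667)·(1.6667) + (2.6667)·(2.6667)) / 5 = 27.3333/5 = 5.4667
  s[B,C] = ((-2.3333)·(-1.5) + (0.6667)·(1.5) + (-3.3333)·(-0.5) + (0.6667)·(-2.5) + (1.6667)·(1.5) + (2.6667)·(1.5)) / 5 = 11/5 = 2.2
  s[C,C] = ((-1.5)·(-1.5) + (1.5)·(1.5) + (-0.5)·(-0.5) + (-2.5)·(-2.5) + (1.5)·(1.5) + (1.5)·(1.5)) / 5 = 15.5/5 = 3.1
  Sample standard deviations s_i = √(s[i,i]):
  s(A) = √(7.0667) = 2.6583
  s(B) = √(5.4667) = 2.3381
  s(C) = √(3.1) = 1.7607

Step 3 — r_{ij} = s_{ij} / (s_i · s_j):
  r[A,A] = 1 (diagonal).
  r[A,B] = -1.9333 / (2.6583 · 2.3381) = -1.9333 / 6.2154 = -0.3111
  r[A,C] = 2.4 / (2.6583 · 1.7607) = 2.4 / 4.6805 = 0.5128
  r[B,B] = 1 (diagonal).
  r[B,C] = 2.2 / (2.3381 · 1.7607) = 2.2 / 4.1166 = 0.5344
  r[C,C] = 1 (diagonal).

R is symmetric with unit diagonal. Assembling:

R = [[1, -0.3111, 0.5128],
 [-0.3111, 1, 0.5344],
 [0.5128, 0.5344, 1]]


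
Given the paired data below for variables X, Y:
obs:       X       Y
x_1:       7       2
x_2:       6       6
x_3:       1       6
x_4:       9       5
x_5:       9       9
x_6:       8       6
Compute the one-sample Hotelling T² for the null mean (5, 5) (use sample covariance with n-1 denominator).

Step 1 — sample mean vector:
  mean(X) = (7 + 6 + 1 + 9 + 9 + 8) / 6 = 40/6 = 6.6667
  mean(Y) = (2 + 6 + 6 + 5 + 9 + 6) / 6 = 34/6 = 5.6667
  x̄ = (6.6667, 5.6667),  deviation x̄ - mu_0 = (6.6667, 5.6667) - (5, 5) = (1.6667, 0.6667).

Step 2 — sample covariance matrix, S[i,j] = (1/(n-1)) · Σ_k (x_{k,i} - mean_i) · (x_{k,j} - mean_j), divisor n-1 = 5:
  S[X,X] = ((0.3333)·(0.3333) + (-0.6667)·(-0.6667) + (-5.6667)·(-5.6667) + (2.3333)·(2.3333) + (2.3333)·(2.3333) + (1.3333)·(1.3333)) / 5 = 45.3333/5 = 9.0667
  S[X,Y] = ((0.3333)·(-3.6667) + (-0.6667)·(0.3333) + (-5.6667)·(0.3333) + (2.3333)·(-0.6667) + (2.3333)·(3.3333) + (1.3333)·(0.3333)) / 5 = 3.3333/5 = 0.6667
  S[Y,Y] = ((-3.6667)·(-3.6667) + (0.3333)·(0.3333) + (0.3333)·(0.3333) + (-0.6667)·(-0.6667) + (3.3333)·(3.3333) + (0.3333)·(0.3333)) / 5 = 25.3333/5 = 5.0667
  S = [[9.0667, 0.6667],
 [0.6667, 5.0667]].

Step 3 — invert S. det(S) = 9.0667·5.0667 - (0.6667)² = 45.4933.
  S^{-1} = (1/det) · [[d, -b], [-b, a]] = [[0.1114, -0.0147],
 [-0.0147, 0.1993]].

Step 4 — quadratic form (x̄ - mu_0)^T · S^{-1} · (x̄ - mu_0):
  S^{-1} · (x̄ - mu_0) = (0.1758, 0.1084),
  (x̄ - mu_0)^T · [...] = (1.6667)·(0.1758) + (0.6667)·(0.1084) = 0.3654.

Step 5 — scale by n: T² = 6 · 0.3654 = 2.1923.

T² ≈ 2.1923


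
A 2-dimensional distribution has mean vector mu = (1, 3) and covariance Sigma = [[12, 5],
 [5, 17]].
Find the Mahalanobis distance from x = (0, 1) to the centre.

Step 1 — centre the observation: (x - mu) = (-1, -2).

Step 2 — invert Sigma. det(Sigma) = 12·17 - (5)² = 179.
  Sigma^{-1} = (1/det) · [[d, -b], [-b, a]] = [[0.095, -0.0279],
 [-0.0279, 0.067]].

Step 3 — form the quadratic (x - mu)^T · Sigma^{-1} · (x - mu):
  Sigma^{-1} · (x - mu) = (-0.0391, -0.1061).
  (x - mu)^T · [Sigma^{-1} · (x - mu)] = (-1)·(-0.0391) + (-2)·(-0.1061) = 0.2514.

Step 4 — take square root: d = √(0.2514) ≈ 0.5014.

d(x, mu) = √(0.2514) ≈ 0.5014


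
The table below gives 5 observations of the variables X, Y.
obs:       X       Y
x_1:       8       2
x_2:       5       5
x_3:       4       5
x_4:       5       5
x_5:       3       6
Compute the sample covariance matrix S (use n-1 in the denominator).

Step 1 — column means:
  mean(X) = (8 + 5 + 4 + 5 + 3) / 5 = 25/5 = 5
  mean(Y) = (2 + 5 + 5 + 5 + 6) / 5 = 23/5 = 4.6

Step 2 — sample covariance S[i,j] = (1/(n-1)) · Σ_k (x_{k,i} - mean_i) · (x_{k,j} - mean_j), with n-1 = 4.
  S[X,X] = ((3)·(3) + (0)·(0) + (-1)·(-1) + (0)·(0) + (-2)·(-2)) / 4 = 14/4 = 3.5
  S[X,Y] = ((3)·(-2.6) + (0)·(0.4) + (-1)·(0.4) + (0)·(0.4) + (-2)·(1.4)) / 4 = -11/4 = -2.75
  S[Y,Y] = ((-2.6)·(-2.6) + (0.4)·(0.4) + (0.4)·(0.4) + (0.4)·(0.4) + (1.4)·(1.4)) / 4 = 9.2/4 = 2.3

S is symmetric (S[j,i] = S[i,j]). Assembling:

S = [[3.5, -2.75],
 [-2.75, 2.3]]


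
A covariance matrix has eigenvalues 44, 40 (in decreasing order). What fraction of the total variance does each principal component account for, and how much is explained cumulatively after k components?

Step 1 — total variance = trace(Sigma) = Σ λ_i = 44 + 40 = 84.

Step 2 — fraction explained by component i = λ_i / Σ λ:
  PC1: 44/84 = 0.5238
  PC2: 40/84 = 0.4762

Step 3 — cumulative fraction after k components = (λ_1 + ... + λ_k) / Σ λ:
  k = 1: 44/84 = 0.5238
  k = 2: (44 + 40)/84 = 84/84 = 1

Summary (fraction, with percent):

explained: PC1 0.5238 (52.38%), PC2 0.4762 (47.62%);  cumulative: 0.5238, 1


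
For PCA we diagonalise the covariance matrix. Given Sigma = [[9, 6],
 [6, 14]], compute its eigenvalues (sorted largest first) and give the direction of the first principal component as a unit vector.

Step 1 — characteristic polynomial of 2×2 Sigma:
  det(Sigma - λI) = λ² - trace · λ + det = 0.
  trace = 9 + 14 = 23, det = 9·14 - (6)² = 90.
Step 2 — discriminant:
  Δ = trace² - 4·det = 529 - 360 = 169.
Step 3 — eigenvalues:
  λ = (trace ± √Δ)/2 = (23 ± 13)/2,
  λ_1 = 18,  λ_2 = 5.

Step 4 — unit eigenvector for λ_1: solve (Sigma - λ_1 I)v = 0. First row:
  (9 - 18)·v_x + (6)·v_y = 0, i.e. (-9)·v_x + (6)·v_y = 0,
  so v ∝ (b, λ_1 - a) = (6, 9) = u.
  ||u|| = √((6)² + (9)²) = √(117) ≈ 10.8167,
  v_1 = u/||u|| ≈ (0.5547, 0.8321) (||v_1|| = 1).

λ_1 = 18,  λ_2 = 5;  v_1 ≈ (0.5547, 0.8321)


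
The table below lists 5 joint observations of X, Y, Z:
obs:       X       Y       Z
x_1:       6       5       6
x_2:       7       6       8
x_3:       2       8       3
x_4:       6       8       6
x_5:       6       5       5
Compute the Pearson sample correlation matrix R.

Step 1 — column means:
  mean(X) = (6 + 7 + 2 + 6 + 6) / 5 = 27/5 = 5.4
  mean(Y) = (5 + 6 + 8 + 8 + 5) / 5 = 32/5 = 6.4
  mean(Z) = (6 + 8 + 3 + 6 + 5) / 5 = 28/5 = 5.6

Step 2 — sample variances and covariances s[i,j] = (1/(n-1)) · Σ_k (x_{k,i} - mean_i) · (x_{k,j} - mean_j), with n-1 = 4:
  s[X,X] = ((0.6)·(0.6) + (1.6)·(1.6) + (-3.4)·(-3.4) + (0.6)·(0.6) + (0.6)·(0.6)) / 4 = 15.2/4 = 3.8
  s[X,Y] = ((0.6)·(-1.4) + (1.6)·(-0.4) + (-3.4)·(1.6) + (0.6)·(1.6) + (0.6)·(-1.4)) / 4 = -6.8/4 = -1.7
  s[X,Z] = ((0.6)·(0.4) + (1.6)·(2.4) + (-3.4)·(-2.6) + (0.6)·(0.4) + (0.6)·(-0.6)) / 4 = 12.8/4 = 3.2
  s[Y,Y] = ((-1.4)·(-1.4) + (-0.4)·(-0.4) + (1.6)·(1.6) + (1.6)·(1.6) + (-1.4)·(-1.4)) / 4 = 9.2/4 = 2.3
  s[Y,Z] = ((-1.4)·(0.4) + (-0.4)·(2.4) + (1.6)·(-2.6) + (1.6)·(0.4) + (-1.4)·(-0.6)) / 4 = -4.2/4 = -1.05
  s[Z,Z] = ((0.4)·(0.4) + (2.4)·(2.4) + (-2.6)·(-2.6) + (0.4)·(0.4) + (-0.6)·(-0.6)) / 4 = 13.2/4 = 3.3
  Sample standard deviations s_i = √(s[i,i]):
  s(X) = √(3.8) = 1.9494
  s(Y) = √(2.3) = 1.5166
  s(Z) = √(3.3) = 1.8166

Step 3 — r_{ij} = s_{ij} / (s_i · s_j):
  r[X,X] = 1 (diagonal).
  r[X,Y] = -1.7 / (1.9494 · 1.5166) = -1.7 / 2.9563 = -0.575
  r[X,Z] = 3.2 / (1.9494 · 1.8166) = 3.2 / 3.5412 = 0.9037
  r[Y,Y] = 1 (diagonal).
  r[Y,Z] = -1.05 / (1.5166 · 1.8166) = -1.05 / 2.755 = -0.3811
  r[Z,Z] = 1 (diagonal).

R is symmetric with unit diagonal. Assembling:

R = [[1, -0.575, 0.9037],
 [-0.575, 1, -0.3811],
 [0.9037, -0.3811, 1]]


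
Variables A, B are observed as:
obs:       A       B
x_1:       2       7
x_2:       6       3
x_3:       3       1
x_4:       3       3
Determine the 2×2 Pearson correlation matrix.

Step 1 — column means:
  mean(A) = (2 + 6 + 3 + 3) / 4 = 14/4 = 3.5
  mean(B) = (7 + 3 + 1 + 3) / 4 = 14/4 = 3.5

Step 2 — sample variances and covariances s[i,j] = (1/(n-1)) · Σ_k (x_{k,i} - mean_i) · (x_{k,j} - mean_j), with n-1 = 3:
  s[A,A] = ((-1.5)·(-1.5) + (2.5)·(2.5) + (-0.5)·(-0.5) + (-0.5)·(-0.5)) / 3 = 9/3 = 3
  s[A,B] = ((-1.5)·(3.5) + (2.5)·(-0.5) + (-0.5)·(-2.5) + (-0.5)·(-0.5)) / 3 = -5/3 = -1.6667
  s[B,B] = ((3.5)·(3.5) + (-0.5)·(-0.5) + (-2.5)·(-2.5) + (-0.5)·(-0.5)) / 3 = 19/3 = 6.3333
  Sample standard deviations s_i = √(s[i,i]):
  s(A) = √(3) = 1.7321
  s(B) = √(6.3333) = 2.5166

Step 3 — r_{ij} = s_{ij} / (s_i · s_j):
  r[A,A] = 1 (diagonal).
  r[A,B] = -1.6667 / (1.7321 · 2.5166) = -1.6667 / 4.3589 = -0.3824
  r[B,B] = 1 (diagonal).

R is symmetric with unit diagonal. Assembling:

R = [[1, -0.3824],
 [-0.3824, 1]]


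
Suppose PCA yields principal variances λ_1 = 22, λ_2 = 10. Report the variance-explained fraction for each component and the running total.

Step 1 — total variance = trace(Sigma) = Σ λ_i = 22 + 10 = 32.

Step 2 — fraction explained by component i = λ_i / Σ λ:
  PC1: 22/32 = 0.6875
  PC2: 10/32 = 0.3125

Step 3 — cumulative fraction after k components = (λ_1 + ... + λ_k) / Σ λ:
  k = 1: 22/32 = 0.6875
  k = 2: (22 + 10)/32 = 32/32 = 1

Summary (fraction, with percent):

explained: PC1 0.6875 (68.75%), PC2 0.3125 (31.25%);  cumulative: 0.6875, 1


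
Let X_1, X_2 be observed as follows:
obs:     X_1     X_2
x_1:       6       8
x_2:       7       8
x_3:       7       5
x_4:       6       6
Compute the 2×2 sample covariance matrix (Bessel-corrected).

Step 1 — column means:
  mean(X_1) = (6 + 7 + 7 + 6) / 4 = 26/4 = 6.5
  mean(X_2) = (8 + 8 + 5 + 6) / 4 = 27/4 = 6.75

Step 2 — sample covariance S[i,j] = (1/(n-1)) · Σ_k (x_{k,i} - mean_i) · (x_{k,j} - mean_j), with n-1 = 3.
  S[X_1,X_1] = ((-0.5)·(-0.5) + (0.5)·(0.5) + (0.5)·(0.5) + (-0.5)·(-0.5)) / 3 = 1/3 = 0.3333
  S[X_1,X_2] = ((-0.5)·(1.25) + (0.5)·(1.25) + (0.5)·(-1.75) + (-0.5)·(-0.75)) / 3 = -0.5/3 = -0.1667
  S[X_2,X_2] = ((1.25)·(1.25) + (1.25)·(1.25) + (-1.75)·(-1.75) + (-0.75)·(-0.75)) / 3 = 6.75/3 = 2.25

S is symmetric (S[j,i] = S[i,j]). Assembling:

S = [[0.3333, -0.1667],
 [-0.1667, 2.25]]


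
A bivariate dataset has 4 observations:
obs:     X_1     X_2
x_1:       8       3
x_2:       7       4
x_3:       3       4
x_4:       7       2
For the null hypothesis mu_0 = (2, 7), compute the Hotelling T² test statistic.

Step 1 — sample mean vector:
  mean(X_1) = (8 + 7 + 3 + 7) / 4 = 25/4 = 6.25
  mean(X_2) = (3 + 4 + 4 + 2) / 4 = 13/4 = 3.25
  x̄ = (6.25, 3.25),  deviation x̄ - mu_0 = (6.25, 3.25) - (2, 7) = (4.25, -3.75).

Step 2 — sample covariance matrix, S[i,j] = (1/(n-1)) · Σ_k (x_{k,i} - mean_i) · (x_{k,j} - mean_j), divisor n-1 = 3:
  S[X_1,X_1] = ((1.75)·(1.75) + (0.75)·(0.75) + (-3.25)·(-3.25) + (0.75)·(0.75)) / 3 = 14.75/3 = 4.9167
  S[X_1,X_2] = ((1.75)·(-0.25) + (0.75)·(0.75) + (-3.25)·(0.75) + (0.75)·(-1.25)) / 3 = -3.25/3 = -1.0833
  S[X_2,X_2] = ((-0.25)·(-0.25) + (0.75)·(0.75) + (0.75)·(0.75) + (-1.25)·(-1.25)) / 3 = 2.75/3 = 0.9167
  S = [[4.9167, -1.0833],
 [-1.0833, 0.9167]].

Step 3 — invert S. det(S) = 4.9167·0.9167 - (-1.0833)² = 3.3333.
  S^{-1} = (1/det) · [[d, -b], [-b, a]] = [[0.275, 0.325],
 [0.325, 1.475]].

Step 4 — quadratic form (x̄ - mu_0)^T · S^{-1} · (x̄ - mu_0):
  S^{-1} · (x̄ - mu_0) = (-0.05, -4.15),
  (x̄ - mu_0)^T · [...] = (4.25)·(-0.05) + (-3.75)·(-4.15) = 15.35.

Step 5 — scale by n: T² = 4 · 15.35 = 61.4.

T² ≈ 61.4


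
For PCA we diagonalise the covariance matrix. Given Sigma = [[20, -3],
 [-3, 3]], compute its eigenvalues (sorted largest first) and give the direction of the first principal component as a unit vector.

Step 1 — characteristic polynomial of 2×2 Sigma:
  det(Sigma - λI) = λ² - trace · λ + det = 0.
  trace = 20 + 3 = 23, det = 20·3 - (-3)² = 51.
Step 2 — discriminant:
  Δ = trace² - 4·det = 529 - 204 = 325.
Step 3 — eigenvalues:
  λ = (trace ± √Δ)/2 = (23 ± 18.0278)/2,
  λ_1 = 20.5139,  λ_2 = 2.4861.

Step 4 — unit eigenvector for λ_1: solve (Sigma - λ_1 I)v = 0. First row:
  (20 - 20.5139)·v_x + (-3)·v_y = 0, i.e. (-0.5139)·v_x + (-3)·v_y = 0,
  so v ∝ (b, λ_1 - a) = (-3, 0.5139); multiply by -1 so the first entry is positive: u = (3, -0.5139).
  ||u|| = √((3)² + (-0.5139)²) = √(9.2641) ≈ 3.0437,
  v_1 = u/||u|| ≈ (0.9856, -0.1688) (||v_1|| = 1).

λ_1 = 20.5139,  λ_2 = 2.4861;  v_1 ≈ (0.9856, -0.1688)


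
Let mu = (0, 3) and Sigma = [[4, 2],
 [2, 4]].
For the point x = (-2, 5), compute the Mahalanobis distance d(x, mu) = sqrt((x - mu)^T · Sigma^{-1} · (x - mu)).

Step 1 — centre the observation: (x - mu) = (-2, 2).

Step 2 — invert Sigma. det(Sigma) = 4·4 - (2)² = 12.
  Sigma^{-1} = (1/det) · [[d, -b], [-b, a]] = [[0.3333, -0.1667],
 [-0.1667, 0.3333]].

Step 3 — form the quadratic (x - mu)^T · Sigma^{-1} · (x - mu):
  Sigma^{-1} · (x - mu) = (-1, 1).
  (x - mu)^T · [Sigma^{-1} · (x - mu)] = (-2)·(-1) + (2)·(1) = 4.

Step 4 — take square root: d = √(4) ≈ 2.

d(x, mu) = √(4) ≈ 2


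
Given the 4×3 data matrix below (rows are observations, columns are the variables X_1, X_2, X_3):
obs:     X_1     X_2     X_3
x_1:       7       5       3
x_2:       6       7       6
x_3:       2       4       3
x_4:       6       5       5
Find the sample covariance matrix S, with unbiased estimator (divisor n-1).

Step 1 — column means:
  mean(X_1) = (7 + 6 + 2 + 6) / 4 = 21/4 = 5.25
  mean(X_2) = (5 + 7 + 4 + 5) / 4 = 21/4 = 5.25
  mean(X_3) = (3 + 6 + 3 + 5) / 4 = 17/4 = 4.25

Step 2 — sample covariance S[i,j] = (1/(n-1)) · Σ_k (x_{k,i} - mean_i) · (x_{k,j} - mean_j), with n-1 = 3.
  S[X_1,X_1] = ((1.75)·(1.75) + (0.75)·(0.75) + (-3.25)·(-3.25) + (0.75)·(0.75)) / 3 = 14.75/3 = 4.9167
  S[X_1,X_2] = ((1.75)·(-0.25) + (0.75)·(1.75) + (-3.25)·(-1.25) + (0.75)·(-0.25)) / 3 = 4.75/3 = 1.5833
  S[X_1,X_3] = ((1.75)·(-1.25) + (0.75)·(1.75) + (-3.25)·(-1.25) + (0.75)·(0.75)) / 3 = 3.75/3 = 1.25
  S[X_2,X_2] = ((-0.25)·(-0.25) + (1.75)·(1.75) + (-1.25)·(-1.25) + (-0.25)·(-0.25)) / 3 = 4.75/3 = 1.5833
  S[X_2,X_3] = ((-0.25)·(-1.25) + (1.75)·(1.75) + (-1.25)·(-1.25) + (-0.25)·(0.75)) / 3 = 4.75/3 = 1.5833
  S[X_3,X_3] = ((-1.25)·(-1.25) + (1.75)·(1.75) + (-1.25)·(-1.25) + (0.75)·(0.75)) / 3 = 6.75/3 = 2.25

S is symmetric (S[j,i] = S[i,j]). Assembling:

S = [[4.9167, 1.5833, 1.25],
 [1.5833, 1.5833, 1.5833],
 [1.25, 1.5833, 2.25]]


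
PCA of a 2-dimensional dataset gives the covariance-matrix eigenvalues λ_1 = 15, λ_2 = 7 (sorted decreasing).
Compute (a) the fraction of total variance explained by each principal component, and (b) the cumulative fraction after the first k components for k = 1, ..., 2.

Step 1 — total variance = trace(Sigma) = Σ λ_i = 15 + 7 = 22.

Step 2 — fraction explained by component i = λ_i / Σ λ:
  PC1: 15/22 = 0.6818
  PC2: 7/22 = 0.3182

Step 3 — cumulative fraction after k components = (λ_1 + ... + λ_k) / Σ λ:
  k = 1: 15/22 = 0.6818
  k = 2: (15 + 7)/22 = 22/22 = 1

Summary (fraction, with percent):

explained: PC1 0.6818 (68.18%), PC2 0.3182 (31.82%);  cumulative: 0.6818, 1


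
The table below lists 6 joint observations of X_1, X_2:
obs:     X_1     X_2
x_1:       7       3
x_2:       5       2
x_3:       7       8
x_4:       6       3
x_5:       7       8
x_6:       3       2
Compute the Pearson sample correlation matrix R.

Step 1 — column means:
  mean(X_1) = (7 + 5 + 7 + 6 + 7 + 3) / 6 = 35/6 = 5.8333
  mean(X_2) = (3 + 2 + 8 + 3 + 8 + 2) / 6 = 26/6 = 4.3333

Step 2 — sample variances and covariances s[i,j] = (1/(n-1)) · Σ_k (x_{k,i} - mean_i) · (x_{k,j} - mean_j), with n-1 = 5:
  s[X_1,X_1] = ((1.1667)·(1.1667) + (-0.8333)·(-0.8333) + (1.1667)·(1.1667) + (0.1667)·(0.1667) + (1.1667)·(1.1667) + (-2.8333)·(-2.8333)) / 5 = 12.8333/5 = 2.5667
  s[X_1,X_2] = ((1.1667)·(-1.3333) + (-0.8333)·(-2.3333) + (1.1667)·(3.6667) + (0.1667)·(-1.3333) + (1.1667)·(3.6667) + (-2.8333)·(-2.3333)) / 5 = 15.3333/5 = 3.0667
  s[X_2,X_2] = ((-1.3333)·(-1.3333) + (-2.3333)·(-2.3333) + (3.6667)·(3.6667) + (-1.3333)·(-1.3333) + (3.6667)·(3.6667) + (-2.3333)·(-2.3333)) / 5 = 41.3333/5 = 8.2667
  Sample standard deviations s_i = √(s[i,i]):
  s(X_1) = √(2.5667) = 1.6021
  s(X_2) = √(8.2667) = 2.8752

Step 3 — r_{ij} = s_{ij} / (s_i · s_j):
  r[X_1,X_1] = 1 (diagonal).
  r[X_1,X_2] = 3.0667 / (1.6021 · 2.8752) = 3.0667 / 4.6063 = 0.6658
  r[X_2,X_2] = 1 (diagonal).

R is symmetric with unit diagonal. Assembling:

R = [[1, 0.6658],
 [0.6658, 1]]


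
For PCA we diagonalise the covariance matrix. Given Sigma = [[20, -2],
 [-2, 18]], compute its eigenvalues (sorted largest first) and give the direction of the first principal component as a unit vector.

Step 1 — characteristic polynomial of 2×2 Sigma:
  det(Sigma - λI) = λ² - trace · λ + det = 0.
  trace = 20 + 18 = 38, det = 20·18 - (-2)² = 356.
Step 2 — discriminant:
  Δ = trace² - 4·det = 1444 - 1424 = 20.
Step 3 — eigenvalues:
  λ = (trace ± √Δ)/2 = (38 ± 4.4721)/2,
  λ_1 = 21.2361,  λ_2 = 16.7639.

Step 4 — unit eigenvector for λ_1: solve (Sigma - λ_1 I)v = 0. First row:
  (20 - 21.2361)·v_x + (-2)·v_y = 0, i.e. (-1.2361)·v_x + (-2)·v_y = 0,
  so v ∝ (b, λ_1 - a) = (-2, 1.2361); multiply by -1 so the first entry is positive: u = (2, -1.2361).
  ||u|| = √((2)² + (-1.2361)²) = √(5.5279) ≈ 2.3511,
  v_1 = u/||u|| ≈ (0.8507, -0.5257) (||v_1|| = 1).

λ_1 = 21.2361,  λ_2 = 16.7639;  v_1 ≈ (0.8507, -0.5257)


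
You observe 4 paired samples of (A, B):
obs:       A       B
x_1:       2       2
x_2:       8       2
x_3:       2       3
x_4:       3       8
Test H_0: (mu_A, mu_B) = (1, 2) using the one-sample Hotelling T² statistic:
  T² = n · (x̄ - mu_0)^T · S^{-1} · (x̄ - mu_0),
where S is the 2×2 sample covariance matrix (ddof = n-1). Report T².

Step 1 — sample mean vector:
  mean(A) = (2 + 8 + 2 + 3) / 4 = 15/4 = 3.75
  mean(B) = (2 + 2 + 3 + 8) / 4 = 15/4 = 3.75
  x̄ = (3.75, 3.75),  deviation x̄ - mu_0 = (3.75, 3.75) - (1, 2) = (2.75, 1.75).

Step 2 — sample covariance matrix, S[i,j] = (1/(n-1)) · Σ_k (x_{k,i} - mean_i) · (x_{k,j} - mean_j), divisor n-1 = 3:
  S[A,A] = ((-1.75)·(-1.75) + (4.25)·(4.25) + (-1.75)·(-1.75) + (-0.75)·(-0.75)) / 3 = 24.75/3 = 8.25
  S[A,B] = ((-1.75)·(-1.75) + (4.25)·(-1.75) + (-1.75)·(-0.75) + (-0.75)·(4.25)) / 3 = -6.25/3 = -2.0833
  S[B,B] = ((-1.75)·(-1.75) + (-1.75)·(-1.75) + (-0.75)·(-0.75) + (4.25)·(4.25)) / 3 = 24.75/3 = 8.25
  S = [[8.25, -2.0833],
 [-2.0833, 8.25]].

Step 3 — invert S. det(S) = 8.25·8.25 - (-2.0833)² = 63.7222.
  S^{-1} = (1/det) · [[d, -b], [-b, a]] = [[0.1295, 0.0327],
 [0.0327, 0.1295]].

Step 4 — quadratic form (x̄ - mu_0)^T · S^{-1} · (x̄ - mu_0):
  S^{-1} · (x̄ - mu_0) = (0.4133, 0.3165),
  (x̄ - mu_0)^T · [...] = (2.75)·(0.4133) + (1.75)·(0.3165) = 1.6903.

Step 5 — scale by n: T² = 4 · 1.6903 = 6.7611.

T² ≈ 6.7611


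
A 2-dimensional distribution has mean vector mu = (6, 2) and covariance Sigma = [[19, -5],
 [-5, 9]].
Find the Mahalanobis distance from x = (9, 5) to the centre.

Step 1 — centre the observation: (x - mu) = (3, 3).

Step 2 — invert Sigma. det(Sigma) = 19·9 - (-5)² = 146.
  Sigma^{-1} = (1/det) · [[d, -b], [-b, a]] = [[0.0616, 0.0342],
 [0.0342, 0.1301]].

Step 3 — form the quadratic (x - mu)^T · Sigma^{-1} · (x - mu):
  Sigma^{-1} · (x - mu) = (0.2877, 0.4932).
  (x - mu)^T · [Sigma^{-1} · (x - mu)] = (3)·(0.2877) + (3)·(0.4932) = 2.3425.

Step 4 — take square root: d = √(2.3425) ≈ 1.5305.

d(x, mu) = √(2.3425) ≈ 1.5305


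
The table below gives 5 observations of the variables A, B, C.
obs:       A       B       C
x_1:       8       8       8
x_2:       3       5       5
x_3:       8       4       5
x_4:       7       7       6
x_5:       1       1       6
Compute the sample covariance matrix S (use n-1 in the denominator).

Step 1 — column means:
  mean(A) = (8 + 3 + 8 + 7 + 1) / 5 = 27/5 = 5.4
  mean(B) = (8 + 5 + 4 + 7 + 1) / 5 = 25/5 = 5
  mean(C) = (8 + 5 + 5 + 6 + 6) / 5 = 30/5 = 6

Step 2 — sample covariance S[i,j] = (1/(n-1)) · Σ_k (x_{k,i} - mean_i) · (x_{k,j} - mean_j), with n-1 = 4.
  S[A,A] = ((2.6)·(2.6) + (-2.4)·(-2.4) + (2.6)·(2.6) + (1.6)·(1.6) + (-4.4)·(-4.4)) / 4 = 41.2/4 = 10.3
  S[A,B] = ((2.6)·(3) + (-2.4)·(0) + (2.6)·(-1) + (1.6)·(2) + (-4.4)·(-4)) / 4 = 26/4 = 6.5
  S[A,C] = ((2.6)·(2) + (-2.4)·(-1) + (2.6)·(-1) + (1.6)·(0) + (-4.4)·(0)) / 4 = 5/4 = 1.25
  S[B,B] = ((3)·(3) + (0)·(0) + (-1)·(-1) + (2)·(2) + (-4)·(-4)) / 4 = 30/4 = 7.5
  S[B,C] = ((3)·(2) + (0)·(-1) + (-1)·(-1) + (2)·(0) + (-4)·(0)) / 4 = 7/4 = 1.75
  S[C,C] = ((2)·(2) + (-1)·(-1) + (-1)·(-1) + (0)·(0) + (0)·(0)) / 4 = 6/4 = 1.5

S is symmetric (S[j,i] = S[i,j]). Assembling:

S = [[10.3, 6.5, 1.25],
 [6.5, 7.5, 1.75],
 [1.25, 1.75, 1.5]]


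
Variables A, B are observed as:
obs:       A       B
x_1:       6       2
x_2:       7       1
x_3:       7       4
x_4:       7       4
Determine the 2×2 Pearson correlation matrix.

Step 1 — column means:
  mean(A) = (6 + 7 + 7 + 7) / 4 = 27/4 = 6.75
  mean(B) = (2 + 1 + 4 + 4) / 4 = 11/4 = 2.75

Step 2 — sample variances and covariances s[i,j] = (1/(n-1)) · Σ_k (x_{k,i} - mean_i) · (x_{k,j} - mean_j), with n-1 = 3:
  s[A,A] = ((-0.75)·(-0.75) + (0.25)·(0.25) + (0.25)·(0.25) + (0.25)·(0.25)) / 3 = 0.75/3 = 0.25
  s[A,B] = ((-0.75)·(-0.75) + (0.25)·(-1.75) + (0.25)·(1.25) + (0.25)·(1.25)) / 3 = 0.75/3 = 0.25
  s[B,B] = ((-0.75)·(-0.75) + (-1.75)·(-1.75) + (1.25)·(1.25) + (1.25)·(1.25)) / 3 = 6.75/3 = 2.25
  Sample standard deviations s_i = √(s[i,i]):
  s(A) = √(0.25) = 0.5
  s(B) = √(2.25) = 1.5

Step 3 — r_{ij} = s_{ij} / (s_i · s_j):
  r[A,A] = 1 (diagonal).
  r[A,B] = 0.25 / (0.5 · 1.5) = 0.25 / 0.75 = 0.3333
  r[B,B] = 1 (diagonal).

R is symmetric with unit diagonal. Assembling:

R = [[1, 0.3333],
 [0.3333, 1]]


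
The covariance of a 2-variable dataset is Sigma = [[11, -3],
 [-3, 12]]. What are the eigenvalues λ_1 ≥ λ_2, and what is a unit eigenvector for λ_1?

Step 1 — characteristic polynomial of 2×2 Sigma:
  det(Sigma - λI) = λ² - trace · λ + det = 0.
  trace = 11 + 12 = 23, det = 11·12 - (-3)² = 123.
Step 2 — discriminant:
  Δ = trace² - 4·det = 529 - 492 = 37.
Step 3 — eigenvalues:
  λ = (trace ± √Δ)/2 = (23 ± 6.0828)/2,
  λ_1 = 14.5414,  λ_2 = 8.4586.

Step 4 — unit eigenvector for λ_1: solve (Sigma - λ_1 I)v = 0. First row:
  (11 - 14.5414)·v_x + (-3)·v_y = 0, i.e. (-3.5414)·v_x + (-3)·v_y = 0,
  so v ∝ (b, λ_1 - a) = (-3, 3.5414); multiply by -1 so the first entry is positive: u = (3, -3.5414).
  ||u|| = √((3)² + (-3.5414)²) = √(21.5414) ≈ 4.6413,
  v_1 = u/||u|| ≈ (0.6464, -0.763) (||v_1|| = 1).

λ_1 = 14.5414,  λ_2 = 8.4586;  v_1 ≈ (0.6464, -0.763)


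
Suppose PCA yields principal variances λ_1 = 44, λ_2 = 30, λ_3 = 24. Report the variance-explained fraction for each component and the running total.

Step 1 — total variance = trace(Sigma) = Σ λ_i = 44 + 30 + 24 = 98.

Step 2 — fraction explained by component i = λ_i / Σ λ:
  PC1: 44/98 = 0.449
  PC2: 30/98 = 0.3061
  PC3: 24/98 = 0.2449

Step 3 — cumulative fraction after k components = (λ_1 + ... + λ_k) / Σ λ:
  k = 1: 44/98 = 0.449
  k = 2: (44 + 30)/98 = 74/98 = 0.7551
  k = 3: (44 + 30 + 24)/98 = 98/98 = 1

Summary (fraction, with percent):

explained: PC1 0.449 (44.9%), PC2 0.3061 (30.61%), PC3 0.2449 (24.49%);  cumulative: 0.449, 0.7551, 1


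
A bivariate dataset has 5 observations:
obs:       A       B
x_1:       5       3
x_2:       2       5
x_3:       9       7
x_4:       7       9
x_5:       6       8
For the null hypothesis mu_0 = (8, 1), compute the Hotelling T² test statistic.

Step 1 — sample mean vector:
  mean(A) = (5 + 2 + 9 + 7 + 6) / 5 = 29/5 = 5.8
  mean(B) = (3 + 5 + 7 + 9 + 8) / 5 = 32/5 = 6.4
  x̄ = (5.8, 6.4),  deviation x̄ - mu_0 = (5.8, 6.4) - (8, 1) = (-2.2, 5.4).

Step 2 — sample covariance matrix, S[i,j] = (1/(n-1)) · Σ_k (x_{k,i} - mean_i) · (x_{k,j} - mean_j), divisor n-1 = 4:
  S[A,A] = ((-0.8)·(-0.8) + (-3.8)·(-3.8) + (3.2)·(3.2) + (1.2)·(1.2) + (0.2)·(0.2)) / 4 = 26.8/4 = 6.7
  S[A,B] = ((-0.8)·(-3.4) + (-3.8)·(-1.4) + (3.2)·(0.6) + (1.2)·(2.6) + (0.2)·(1.6)) / 4 = 13.4/4 = 3.35
  S[B,B] = ((-3.4)·(-3.4) + (-1.4)·(-1.4) + (0.6)·(0.6) + (2.6)·(2.6) + (1.6)·(1.6)) / 4 = 23.2/4 = 5.8
  S = [[6.7, 3.35],
 [3.35, 5.8]].

Step 3 — invert S. det(S) = 6.7·5.8 - (3.35)² = 27.6375.
  S^{-1} = (1/det) · [[d, -b], [-b, a]] = [[0.2099, -0.1212],
 [-0.1212, 0.2424]].

Step 4 — quadratic form (x̄ - mu_0)^T · S^{-1} · (x̄ - mu_0):
  S^{-1} · (x̄ - mu_0) = (-1.1162, 1.5758),
  (x̄ - mu_0)^T · [...] = (-2.2)·(-1.1162) + (5.4)·(1.5758) = 10.9648.

Step 5 — scale by n: T² = 5 · 10.9648 = 54.8241.

T² ≈ 54.8241


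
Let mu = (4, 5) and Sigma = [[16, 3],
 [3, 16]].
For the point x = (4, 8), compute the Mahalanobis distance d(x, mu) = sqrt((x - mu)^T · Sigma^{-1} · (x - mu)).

Step 1 — centre the observation: (x - mu) = (0, 3).

Step 2 — invert Sigma. det(Sigma) = 16·16 - (3)² = 247.
  Sigma^{-1} = (1/det) · [[d, -b], [-b, a]] = [[0.0648, -0.0121],
 [-0.0121, 0.0648]].

Step 3 — form the quadratic (x - mu)^T · Sigma^{-1} · (x - mu):
  Sigma^{-1} · (x - mu) = (-0.0364, 0.1943).
  (x - mu)^T · [Sigma^{-1} · (x - mu)] = (0)·(-0.0364) + (3)·(0.1943) = 0.583.

Step 4 — take square root: d = √(0.583) ≈ 0.7635.

d(x, mu) = √(0.583) ≈ 0.7635


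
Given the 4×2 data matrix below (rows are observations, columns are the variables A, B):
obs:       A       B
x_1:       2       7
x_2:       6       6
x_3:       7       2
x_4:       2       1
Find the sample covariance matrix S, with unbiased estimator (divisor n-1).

Step 1 — column means:
  mean(A) = (2 + 6 + 7 + 2) / 4 = 17/4 = 4.25
  mean(B) = (7 + 6 + 2 + 1) / 4 = 16/4 = 4

Step 2 — sample covariance S[i,j] = (1/(n-1)) · Σ_k (x_{k,i} - mean_i) · (x_{k,j} - mean_j), with n-1 = 3.
  S[A,A] = ((-2.25)·(-2.25) + (1.75)·(1.75) + (2.75)·(2.75) + (-2.25)·(-2.25)) / 3 = 20.75/3 = 6.9167
  S[A,B] = ((-2.25)·(3) + (1.75)·(2) + (2.75)·(-2) + (-2.25)·(-3)) / 3 = -2/3 = -0.6667
  S[B,B] = ((3)·(3) + (2)·(2) + (-2)·(-2) + (-3)·(-3)) / 3 = 26/3 = 8.6667

S is symmetric (S[j,i] = S[i,j]). Assembling:

S = [[6.9167, -0.6667],
 [-0.6667, 8.6667]]


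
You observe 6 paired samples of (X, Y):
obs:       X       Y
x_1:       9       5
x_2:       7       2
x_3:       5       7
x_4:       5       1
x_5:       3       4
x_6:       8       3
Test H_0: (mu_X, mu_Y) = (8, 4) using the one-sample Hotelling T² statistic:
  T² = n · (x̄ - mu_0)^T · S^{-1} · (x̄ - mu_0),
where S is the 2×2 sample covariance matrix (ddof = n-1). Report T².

Step 1 — sample mean vector:
  mean(X) = (9 + 7 + 5 + 5 + 3 + 8) / 6 = 37/6 = 6.1667
  mean(Y) = (5 + 2 + 7 + 1 + 4 + 3) / 6 = 22/6 = 3.6667
  x̄ = (6.1667, 3.6667),  deviation x̄ - mu_0 = (6.1667, 3.6667) - (8, 4) = (-1.8333, -0.3333).

Step 2 — sample covariance matrix, S[i,j] = (1/(n-1)) · Σ_k (x_{k,i} - mean_i) · (x_{k,j} - mean_j), divisor n-1 = 5:
  S[X,X] = ((2.8333)·(2.8333) + (0.8333)·(0.8333) + (-1.1667)·(-1.1667) + (-1.1667)·(-1.1667) + (-3.1667)·(-3.1667) + (1.8333)·(1.8333)) / 5 = 24.8333/5 = 4.9667
  S[X,Y] = ((2.8333)·(1.3333) + (0.8333)·(-1.6667) + (-1.1667)·(3.3333) + (-1.1667)·(-2.6667) + (-3.1667)·(0.3333) + (1.8333)·(-0.6667)) / 5 = -0.6667/5 = -0.1333
  S[Y,Y] = ((1.3333)·(1.3333) + (-1.6667)·(-1.6667) + (3.3333)·(3.3333) + (-2.6667)·(-2.6667) + (0.3333)·(0.3333) + (-0.6667)·(-0.6667)) / 5 = 23.3333/5 = 4.6667
  S = [[4.9667, -0.1333],
 [-0.1333, 4.6667]].

Step 3 — invert S. det(S) = 4.9667·4.6667 - (-0.1333)² = 23.16.
  S^{-1} = (1/det) · [[d, -b], [-b, a]] = [[0.2015, 0.0058],
 [0.0058, 0.2145]].

Step 4 — quadratic form (x̄ - mu_0)^T · S^{-1} · (x̄ - mu_0):
  S^{-1} · (x̄ - mu_0) = (-0.3713, -0.082),
  (x̄ - mu_0)^T · [...] = (-1.8333)·(-0.3713) + (-0.3333)·(-0.082) = 0.7081.

Step 5 — scale by n: T² = 6 · 0.7081 = 4.2487.

T² ≈ 4.2487


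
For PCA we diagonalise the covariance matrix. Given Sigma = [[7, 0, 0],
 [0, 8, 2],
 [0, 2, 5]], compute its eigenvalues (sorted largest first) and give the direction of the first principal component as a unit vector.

Step 1 — characteristic polynomial p(λ) = det(λI - Sigma) = λ³ - tr·λ² + c_1·λ - det, where tr = trace, c_1 = sum of the principal 2×2 minors, det = det(Sigma):
  tr = 7 + 8 + 5 = 20,
  c_1 = (7·8 - (0)²) + (7·5 - (0)²) + (8·5 - (2)²) = 56 + 35 + 36 = 127,
  det = 7·(8·5 - (2)²) - (0)·((0)·5 - (2)·(0)) + (0)·((0)·(2) - 8·(0)) = 7·(36) - (0)·(0) + (0)·(0) = 252.
  So p(λ) = λ³ - 20λ² + 127λ - 252.
Step 2 — look for an integer root (rational root theorem: any rational root is an integer divisor of 252). Testing λ = 4:
  p(4) = 64 - 320 + 508 - 252 = 0  ✓
  Dividing out (λ - 4): p(λ) = (λ - 4)(λ² - 16λ + 63).
Step 3 — remaining eigenvalues from the quadratic λ² - 16λ + 63 = 0:
  Δ = 16² - 4·63 = 256 - 252 = 4,  λ = (16 ± √4)/2 = (16 ± 2)/2 = 9 or 7.
  Sorted: λ_1 = 9,  λ_2 = 7,  λ_3 = 4  (check: sum = 20 = tr ✓).

Step 4 — unit eigenvector for λ_1 = 9: v spans the null space of (Sigma - λ_1 I), whose rows are
  r_1 = (-2, 0, 0),  r_2 = (0, -1, 2),  r_3 = (0, 2, -4).
  v is orthogonal to every row, so take v ∝ r_1 × r_2 = ((0)·(2) - (0)·(-1), (0)·(0) - (-2)·(2), (-2)·(-1) - (0)·(0)) = (0, 4, 2).
  Rescale (divide by 2): u = (0, 2, 1).
  ||u|| = √((0)² + (2)² + (1)²) = √(5) ≈ 2.2361,  v_1 = u/||u|| ≈ (0, 0.8944, 0.4472) (||v_1|| = 1).

λ_1 = 9,  λ_2 = 7,  λ_3 = 4;  v_1 ≈ (0, 0.8944, 0.4472)


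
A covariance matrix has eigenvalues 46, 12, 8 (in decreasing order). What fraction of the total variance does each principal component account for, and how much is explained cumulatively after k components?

Step 1 — total variance = trace(Sigma) = Σ λ_i = 46 + 12 + 8 = 66.

Step 2 — fraction explained by component i = λ_i / Σ λ:
  PC1: 46/66 = 0.697
  PC2: 12/66 = 0.1818
  PC3: 8/66 = 0.1212

Step 3 — cumulative fraction after k components = (λ_1 + ... + λ_k) / Σ λ:
  k = 1: 46/66 = 0.697
  k = 2: (46 + 12)/66 = 58/66 = 0.8788
  k = 3: (46 + 12 + 8)/66 = 66/66 = 1

Summary (fraction, with percent):

explained: PC1 0.697 (69.7%), PC2 0.1818 (18.18%), PC3 0.1212 (12.12%);  cumulative: 0.697, 0.8788, 1


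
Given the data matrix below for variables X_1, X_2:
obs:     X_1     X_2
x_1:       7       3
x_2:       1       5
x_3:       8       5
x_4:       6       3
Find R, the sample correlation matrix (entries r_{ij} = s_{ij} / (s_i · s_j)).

Step 1 — column means:
  mean(X_1) = (7 + 1 + 8 + 6) / 4 = 22/4 = 5.5
  mean(X_2) = (3 + 5 + 5 + 3) / 4 = 16/4 = 4

Step 2 — sample variances and covariances s[i,j] = (1/(n-1)) · Σ_k (x_{k,i} - mean_i) · (x_{k,j} - mean_j), with n-1 = 3:
  s[X_1,X_1] = ((1.5)·(1.5) + (-4.5)·(-4.5) + (2.5)·(2.5) + (0.5)·(0.5)) / 3 = 29/3 = 9.6667
  s[X_1,X_2] = ((1.5)·(-1) + (-4.5)·(1) + (2.5)·(1) + (0.5)·(-1)) / 3 = -4/3 = -1.3333
  s[X_2,X_2] = ((-1)·(-1) + (1)·(1) + (1)·(1) + (-1)·(-1)) / 3 = 4/3 = 1.3333
  Sample standard deviations s_i = √(s[i,i]):
  s(X_1) = √(9.6667) = 3.1091
  s(X_2) = √(1.3333) = 1.1547

Step 3 — r_{ij} = s_{ij} / (s_i · s_j):
  r[X_1,X_1] = 1 (diagonal).
  r[X_1,X_2] = -1.3333 / (3.1091 · 1.1547) = -1.3333 / 3.5901 = -0.3714
  r[X_2,X_2] = 1 (diagonal).

R is symmetric with unit diagonal. Assembling:

R = [[1, -0.3714],
 [-0.3714, 1]]


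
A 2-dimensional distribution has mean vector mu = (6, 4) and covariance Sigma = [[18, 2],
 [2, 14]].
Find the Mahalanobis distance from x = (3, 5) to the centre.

Step 1 — centre the observation: (x - mu) = (-3, 1).

Step 2 — invert Sigma. det(Sigma) = 18·14 - (2)² = 248.
  Sigma^{-1} = (1/det) · [[d, -b], [-b, a]] = [[0.0565, -0.0081],
 [-0.0081, 0.0726]].

Step 3 — form the quadratic (x - mu)^T · Sigma^{-1} · (x - mu):
  Sigma^{-1} · (x - mu) = (-0.1774, 0.0968).
  (x - mu)^T · [Sigma^{-1} · (x - mu)] = (-3)·(-0.1774) + (1)·(0.0968) = 0.629.

Step 4 — take square root: d = √(0.629) ≈ 0.7931.

d(x, mu) = √(0.629) ≈ 0.7931


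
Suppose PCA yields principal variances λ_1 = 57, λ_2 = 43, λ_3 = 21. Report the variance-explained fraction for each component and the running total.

Step 1 — total variance = trace(Sigma) = Σ λ_i = 57 + 43 + 21 = 121.

Step 2 — fraction explained by component i = λ_i / Σ λ:
  PC1: 57/121 = 0.4711
  PC2: 43/121 = 0.3554
  PC3: 21/121 = 0.1736

Step 3 — cumulative fraction after k components = (λ_1 + ... + λ_k) / Σ λ:
  k = 1: 57/121 = 0.4711
  k = 2: (57 + 43)/121 = 100/121 = 0.8264
  k = 3: (57 + 43 + 21)/121 = 121/121 = 1

Summary (fraction, with percent):

explained: PC1 0.4711 (47.11%), PC2 0.3554 (35.54%), PC3 0.1736 (17.36%);  cumulative: 0.4711, 0.8264, 1


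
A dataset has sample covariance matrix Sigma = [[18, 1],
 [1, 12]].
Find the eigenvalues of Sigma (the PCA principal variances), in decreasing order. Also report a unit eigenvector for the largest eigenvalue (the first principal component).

Step 1 — characteristic polynomial of 2×2 Sigma:
  det(Sigma - λI) = λ² - trace · λ + det = 0.
  trace = 18 + 12 = 30, det = 18·12 - (1)² = 215.
Step 2 — discriminant:
  Δ = trace² - 4·det = 900 - 860 = 40.
Step 3 — eigenvalues:
  λ = (trace ± √Δ)/2 = (30 ± 6.3246)/2,
  λ_1 = 18.1623,  λ_2 = 11.8377.

Step 4 — unit eigenvector for λ_1: solve (Sigma - λ_1 I)v = 0. First row:
  (18 - 18.1623)·v_x + (1)·v_y = 0, i.e. (-0.1623)·v_x + (1)·v_y = 0,
  so v ∝ (b, λ_1 - a) = (1, 0.1623) = u.
  ||u|| = √((1)² + (0.1623)²) = √(1.0263) ≈ 1.0131,
  v_1 = u/||u|| ≈ (0.9871, 0.1602) (||v_1|| = 1).

λ_1 = 18.1623,  λ_2 = 11.8377;  v_1 ≈ (0.9871, 0.1602)


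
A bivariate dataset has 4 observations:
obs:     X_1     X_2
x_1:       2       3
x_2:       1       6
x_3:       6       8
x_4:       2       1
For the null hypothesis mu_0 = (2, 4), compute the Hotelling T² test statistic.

Step 1 — sample mean vector:
  mean(X_1) = (2 + 1 + 6 + 2) / 4 = 11/4 = 2.75
  mean(X_2) = (3 + 6 + 8 + 1) / 4 = 18/4 = 4.5
  x̄ = (2.75, 4.5),  deviation x̄ - mu_0 = (2.75, 4.5) - (2, 4) = (0.75, 0.5).

Step 2 — sample covariance matrix, S[i,j] = (1/(n-1)) · Σ_k (x_{k,i} - mean_i) · (x_{k,j} - mean_j), divisor n-1 = 3:
  S[X_1,X_1] = ((-0.75)·(-0.75) + (-1.75)·(-1.75) + (3.25)·(3.25) + (-0.75)·(-0.75)) / 3 = 14.75/3 = 4.9167
  S[X_1,X_2] = ((-0.75)·(-1.5) + (-1.75)·(1.5) + (3.25)·(3.5) + (-0.75)·(-3.5)) / 3 = 12.5/3 = 4.1667
  S[X_2,X_2] = ((-1.5)·(-1.5) + (1.5)·(1.5) + (3.5)·(3.5) + (-3.5)·(-3.5)) / 3 = 29/3 = 9.6667
  S = [[4.9167, 4.1667],
 [4.1667, 9.6667]].

Step 3 — invert S. det(S) = 4.9167·9.6667 - (4.1667)² = 30.1667.
  S^{-1} = (1/det) · [[d, -b], [-b, a]] = [[0.3204, -0.1381],
 [-0.1381, 0.163]].

Step 4 — quadratic form (x̄ - mu_0)^T · S^{-1} · (x̄ - mu_0):
  S^{-1} · (x̄ - mu_0) = (0.1713, -0.0221),
  (x̄ - mu_0)^T · [...] = (0.75)·(0.1713) + (0.5)·(-0.0221) = 0.1174.

Step 5 — scale by n: T² = 4 · 0.1174 = 0.4696.

T² ≈ 0.4696


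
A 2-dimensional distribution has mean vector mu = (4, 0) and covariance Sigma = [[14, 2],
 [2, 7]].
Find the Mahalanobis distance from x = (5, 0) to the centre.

Step 1 — centre the observation: (x - mu) = (1, 0).

Step 2 — invert Sigma. det(Sigma) = 14·7 - (2)² = 94.
  Sigma^{-1} = (1/det) · [[d, -b], [-b, a]] = [[0.0745, -0.0213],
 [-0.0213, 0.1489]].

Step 3 — form the quadratic (x - mu)^T · Sigma^{-1} · (x - mu):
  Sigma^{-1} · (x - mu) = (0.0745, -0.0213).
  (x - mu)^T · [Sigma^{-1} · (x - mu)] = (1)·(0.0745) + (0)·(-0.0213) = 0.0745.

Step 4 — take square root: d = √(0.0745) ≈ 0.2729.

d(x, mu) = √(0.0745) ≈ 0.2729


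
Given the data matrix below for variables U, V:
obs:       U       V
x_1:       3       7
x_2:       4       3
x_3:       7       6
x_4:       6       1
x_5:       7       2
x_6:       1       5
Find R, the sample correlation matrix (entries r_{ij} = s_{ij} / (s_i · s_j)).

Step 1 — column means:
  mean(U) = (3 + 4 + 7 + 6 + 7 + 1) / 6 = 28/6 = 4.6667
  mean(V) = (7 + 3 + 6 + 1 + 2 + 5) / 6 = 24/6 = 4

Step 2 — sample variances and covariances s[i,j] = (1/(n-1)) · Σ_k (x_{k,i} - mean_i) · (x_{k,j} - mean_j), with n-1 = 5:
  s[U,U] = ((-1.6667)·(-1.6667) + (-0.6667)·(-0.6667) + (2.3333)·(2.3333) + (1.3333)·(1.3333) + (2.3333)·(2.3333) + (-3.6667)·(-3.6667)) / 5 = 29.3333/5 = 5.8667
  s[U,V] = ((-1.6667)·(3) + (-0.6667)·(-1) + (2.3333)·(2) + (1.3333)·(-3) + (2.3333)·(-2) + (-3.6667)·(1)) / 5 = -12/5 = -2.4
  s[V,V] = ((3)·(3) + (-1)·(-1) + (2)·(2) + (-3)·(-3) + (-2)·(-2) + (1)·(1)) / 5 = 28/5 = 5.6
  Sample standard deviations s_i = √(s[i,i]):
  s(U) = √(5.8667) = 2.4221
  s(V) = √(5.6) = 2.3664

Step 3 — r_{ij} = s_{ij} / (s_i · s_j):
  r[U,U] = 1 (diagonal).
  r[U,V] = -2.4 / (2.4221 · 2.3664) = -2.4 / 5.7318 = -0.4187
  r[V,V] = 1 (diagonal).

R is symmetric with unit diagonal. Assembling:

R = [[1, -0.4187],
 [-0.4187, 1]]
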